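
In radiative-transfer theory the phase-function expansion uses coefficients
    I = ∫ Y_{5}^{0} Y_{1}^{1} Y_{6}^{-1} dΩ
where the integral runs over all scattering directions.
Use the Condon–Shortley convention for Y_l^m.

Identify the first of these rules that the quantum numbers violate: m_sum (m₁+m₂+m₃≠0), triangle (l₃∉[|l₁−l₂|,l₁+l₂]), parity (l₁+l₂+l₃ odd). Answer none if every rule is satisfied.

m₁+m₂+m₃ = 0 + 1 − 1 = 0  ✓
triangle: |5−1|=4 ≤ l₃=6 ≤ 5+1=6  ✓
parity: l₁+l₂+l₃ = 12 is even  ✓

none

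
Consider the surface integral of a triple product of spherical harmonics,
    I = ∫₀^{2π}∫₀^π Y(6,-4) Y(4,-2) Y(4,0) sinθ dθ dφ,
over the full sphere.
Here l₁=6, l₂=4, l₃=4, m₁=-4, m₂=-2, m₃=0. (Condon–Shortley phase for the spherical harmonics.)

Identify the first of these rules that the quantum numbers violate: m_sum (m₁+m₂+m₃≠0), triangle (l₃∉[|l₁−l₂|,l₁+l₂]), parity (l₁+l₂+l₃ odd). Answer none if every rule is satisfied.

m_sum

m₁+m₂+m₃ = -4 − 2 + 0 = -6  ✗
triangle: |6−4|=2 ≤ l₃=4 ≤ 6+4=10
parity: l₁+l₂+l₃ = 14 is even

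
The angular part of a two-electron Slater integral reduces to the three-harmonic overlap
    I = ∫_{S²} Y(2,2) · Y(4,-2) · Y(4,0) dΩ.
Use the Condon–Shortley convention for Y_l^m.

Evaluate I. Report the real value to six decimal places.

m-sum 0 ✓  L=10 even ✓  2≤4≤6 ✓
Π(2lᵢ+1) = 5×9×9 = 405
triangle coeff Δ(2,4,4) = 1/13860
Σ_t [0,2]: t=0:+1/192 t=1:−1/36 t=2:+1/192 = -5/288
(3j)²=20/693 [(2 4 4; 0 0 0)], sign=-1
Σ_t [0,0]: t=0:+1/192 = 1/192
(3j)²=3/77 [(2 4 4; 2 -2 0)], sign=+1
⇒ 4πI² = 2700/5929
I = (-1)√(2700/5929/(4π)) = -0.19036462

-0.190365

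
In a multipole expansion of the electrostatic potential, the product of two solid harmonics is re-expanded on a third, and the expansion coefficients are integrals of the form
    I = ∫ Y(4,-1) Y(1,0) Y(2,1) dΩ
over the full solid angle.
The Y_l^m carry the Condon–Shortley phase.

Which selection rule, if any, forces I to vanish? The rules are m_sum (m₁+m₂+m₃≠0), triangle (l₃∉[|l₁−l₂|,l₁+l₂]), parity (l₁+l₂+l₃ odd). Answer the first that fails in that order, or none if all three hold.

triangle

m₁+m₂+m₃ = -1 + 0 + 1 = 0  ✓
triangle: |4−1|=3 ≤ l₃=2 ≤ 4+1=5  ✗
parity: l₁+l₂+l₃ = 7 is odd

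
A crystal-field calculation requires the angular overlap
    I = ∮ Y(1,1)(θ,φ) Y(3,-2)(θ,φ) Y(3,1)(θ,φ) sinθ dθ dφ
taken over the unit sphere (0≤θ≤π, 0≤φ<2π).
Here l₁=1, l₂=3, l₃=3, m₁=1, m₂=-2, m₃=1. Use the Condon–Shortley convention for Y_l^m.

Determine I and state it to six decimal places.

0.000000

l₁+l₂+l₃=7 is odd: 3j(l;000)=0 ⇒ I=0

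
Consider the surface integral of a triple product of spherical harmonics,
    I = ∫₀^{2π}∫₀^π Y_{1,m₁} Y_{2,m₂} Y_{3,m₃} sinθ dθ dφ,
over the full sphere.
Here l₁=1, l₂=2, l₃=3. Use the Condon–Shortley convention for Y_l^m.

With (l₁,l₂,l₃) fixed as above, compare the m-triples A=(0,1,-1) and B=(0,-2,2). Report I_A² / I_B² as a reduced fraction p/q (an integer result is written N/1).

l's match ⇒ only the (l;m) 3-j factors differ between A and B.
A: triangle coeff Δ(1,2,3) = 1/105; Σ_t [0,0]: t=0:+1/6 = 1/6; (3j)²=8/105 [(1 2 3; 0 1 -1)], sign=+1
B: triangle coeff Δ(1,2,3) = 1/105; Σ_t [0,0]: t=0:+1/24 = 1/24; (3j)²=1/21 [(1 2 3; 0 -2 2)], sign=-1
I_A²/I_B² = (8/105)/(1/21) = 8/5

8/5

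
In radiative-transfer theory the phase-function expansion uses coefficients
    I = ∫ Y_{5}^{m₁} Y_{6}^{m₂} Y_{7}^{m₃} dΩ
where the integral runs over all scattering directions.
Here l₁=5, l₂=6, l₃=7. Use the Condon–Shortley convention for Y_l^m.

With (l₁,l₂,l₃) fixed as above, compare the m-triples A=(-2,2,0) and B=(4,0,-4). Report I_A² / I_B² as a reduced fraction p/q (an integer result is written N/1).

Same 5,6,7: normalisation and zero-m 3j drop out of the ratio.
A: Δ: 4! 6! 8! / 19! → 1/174594420; sum: t=1:−1/21772800 t=2:+1/691200 t=3:−1/207360 t=4:+1/497664 = -41/29030400; 3j²(5 6 7; -2 2 0) = Δ·Π!·Σ² = 11767/1385670  (sign +1)
B: Δ: 4! 6! 8! / 19! → 1/174594420; sum: t=0:+1/4147200 t=1:−1/3110400 = -1/12441600; 3j²(5 6 7; 4 0 -4) = Δ·Π!·Σ² = 7/4199  (sign +1)
I_A²/I_B² = (11767/1385670)/(7/4199) = 1681/330

1681/330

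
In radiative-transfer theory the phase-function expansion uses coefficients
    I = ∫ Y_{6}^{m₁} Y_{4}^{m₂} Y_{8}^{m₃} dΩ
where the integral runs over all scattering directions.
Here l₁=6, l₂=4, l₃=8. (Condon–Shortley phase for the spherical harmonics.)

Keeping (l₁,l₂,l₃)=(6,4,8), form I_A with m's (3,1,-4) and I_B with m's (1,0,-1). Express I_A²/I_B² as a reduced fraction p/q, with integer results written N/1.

Same 6,4,8: normalisation and zero-m 3j drop out of the ratio.
A: Δ: 2! 10! 6! / 19! → 1/23279256; sum: t=0:+1/7257600 t=1:−1/3870720 t=2:+1/26127360 = -43/522547200; 3j²(6 4 8; 3 1 -4) = Δ·Π!·Σ² = 1849/352716  (sign -1)
B: Δ: 2! 10! 6! / 19! → 1/23279256; sum: t=0:+1/1382400 t=1:−1/622080 t=2:+1/2903040 = -47/87091200; 3j²(6 4 8; 1 0 -1) = Δ·Π!·Σ² = 2209/277134  (sign +1)
I_A²/I_B² = (1849/352716)/(2209/277134) = 20339/30926

20339/30926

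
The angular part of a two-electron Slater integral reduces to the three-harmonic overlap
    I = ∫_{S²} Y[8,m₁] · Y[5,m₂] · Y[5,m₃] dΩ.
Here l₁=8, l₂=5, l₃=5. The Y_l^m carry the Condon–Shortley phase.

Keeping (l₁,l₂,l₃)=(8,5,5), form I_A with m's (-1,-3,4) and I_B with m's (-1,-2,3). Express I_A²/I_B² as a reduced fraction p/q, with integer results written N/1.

Same 8,5,5: normalisation and zero-m 3j drop out of the ratio.
A: Δ: 8! 8! 2! / 19! → 1/37413090; sum: t=1:−1/203212800 t=2:+1/14515200 = 13/203212800; 3j²(8 5 5; -1 -3 4) = Δ·Π!·Σ² = 104/17765  (sign -1)
B: Δ: 8! 8! 2! / 19! → 1/37413090; sum: t=1:−1/406425600 t=2:+1/7257600 t=3:−1/2073600 = -47/135475200; 3j²(8 5 5; -1 -2 3) = Δ·Π!·Σ² = 6627/461890  (sign -1)
I_A²/I_B² = (104/17765)/(6627/461890) = 2704/6627

2704/6627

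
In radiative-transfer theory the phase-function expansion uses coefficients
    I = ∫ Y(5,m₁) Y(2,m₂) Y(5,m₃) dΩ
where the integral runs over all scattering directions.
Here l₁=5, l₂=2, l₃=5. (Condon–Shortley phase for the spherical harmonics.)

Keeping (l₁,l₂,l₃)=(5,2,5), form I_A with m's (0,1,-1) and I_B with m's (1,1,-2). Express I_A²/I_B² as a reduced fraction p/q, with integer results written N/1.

Same 5,2,5: normalisation and zero-m 3j drop out of the ratio.
A: Δ: 2! 8! 2! / 13! → 1/38610; sum: t=1:−1/1152 t=2:+1/1440 = -1/5760; 3j²(5 2 5; 0 1 -1) = Δ·Π!·Σ² = 1/858  (sign -1)
B: Δ: 2! 8! 2! / 13! → 1/38610; sum: t=1:−1/1440 t=2:+1/2880 = -1/2880; 3j²(5 2 5; 1 1 -2) = Δ·Π!·Σ² = 7/715  (sign +1)
I_A²/I_B² = (1/858)/(7/715) = 5/42

5/42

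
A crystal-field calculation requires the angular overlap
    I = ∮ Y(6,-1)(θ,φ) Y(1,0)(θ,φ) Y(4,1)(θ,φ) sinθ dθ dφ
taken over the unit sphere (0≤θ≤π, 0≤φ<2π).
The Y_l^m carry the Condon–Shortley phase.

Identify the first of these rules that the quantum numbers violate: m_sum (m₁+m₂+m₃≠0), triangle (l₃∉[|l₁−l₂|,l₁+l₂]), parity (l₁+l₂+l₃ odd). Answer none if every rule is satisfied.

azimuthal sum: -1 + 0 + 1 = 0  ✓
5 ≤ 4 ≤ 7 (triangle on l)  ✗
L = 6 + 1 + 4 = 11 (odd)

triangle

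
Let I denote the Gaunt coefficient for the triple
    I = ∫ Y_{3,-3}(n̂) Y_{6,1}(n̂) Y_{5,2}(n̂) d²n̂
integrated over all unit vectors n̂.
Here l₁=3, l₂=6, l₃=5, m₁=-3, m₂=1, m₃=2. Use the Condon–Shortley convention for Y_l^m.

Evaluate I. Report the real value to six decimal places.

0.145631

Rules hold: Σm=0, L=14 even, 3≤5≤9.
N = 7·13·11 = 1001
Δ = 4!·2!·8!/15! = 1/675675
Racah Σ t=1..3: t=1:−1/8640 t=2:+1/2304 t=3:−1/8640 = 7/34560
⇒ 3j(3 6 5; 0 0 0)² = 7/429, sgn -1
Racah Σ t=4..4: t=4:+1/34560 = 1/34560
⇒ 3j(3 6 5; -3 1 2)² = 7/429, sgn -1
4πI² = N·(3j₀)²·(3jₘ)² = 343/1287
I = +1·√(0.266511/4π) = 0.14563067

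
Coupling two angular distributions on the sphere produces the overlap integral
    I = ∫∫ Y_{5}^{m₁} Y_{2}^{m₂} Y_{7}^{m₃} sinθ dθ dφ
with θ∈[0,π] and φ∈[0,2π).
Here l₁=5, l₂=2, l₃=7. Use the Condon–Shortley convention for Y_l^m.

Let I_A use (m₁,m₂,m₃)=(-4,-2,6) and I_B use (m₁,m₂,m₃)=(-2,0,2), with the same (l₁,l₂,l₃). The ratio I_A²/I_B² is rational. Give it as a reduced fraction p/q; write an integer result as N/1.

143/72

l's match ⇒ only the (l;m) 3-j factors differ between A and B.
A: triangle coeff Δ(5,2,7) = 1/15015; Σ_t [0,0]: t=0:+1/8709120 = 1/8709120; (3j)²=1/21 [(5 2 7; -4 -2 6)], sign=-1
B: triangle coeff Δ(5,2,7) = 1/15015; Σ_t [0,0]: t=0:+1/120960 = 1/120960; (3j)²=24/1001 [(5 2 7; -2 0 2)], sign=-1
I_A²/I_B² = (1/21)/(24/1001) = 143/72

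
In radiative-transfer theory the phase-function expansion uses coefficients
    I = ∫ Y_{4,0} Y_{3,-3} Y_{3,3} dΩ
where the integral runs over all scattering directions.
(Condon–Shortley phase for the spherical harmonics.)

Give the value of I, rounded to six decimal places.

-0.076935

m-sum 0 ✓  L=10 even ✓  1≤3≤7 ✓
Π(2lᵢ+1) = 9×7×7 = 441
triangle coeff Δ(4,3,3) = 1/34650
Σ_t [1,3]: t=1:−1/72 t=2:+1/16 t=3:−1/72 = 5/144
(3j)²=2/77 [(4 3 3; 0 0 0)], sign=-1
Σ_t [0,0]: t=0:+1/1152 = 1/1152
(3j)²=1/154 [(4 3 3; 0 -3 3)], sign=+1
⇒ 4πI² = 9/121
I = (-1)√(9/121/(4π)) = -0.07693494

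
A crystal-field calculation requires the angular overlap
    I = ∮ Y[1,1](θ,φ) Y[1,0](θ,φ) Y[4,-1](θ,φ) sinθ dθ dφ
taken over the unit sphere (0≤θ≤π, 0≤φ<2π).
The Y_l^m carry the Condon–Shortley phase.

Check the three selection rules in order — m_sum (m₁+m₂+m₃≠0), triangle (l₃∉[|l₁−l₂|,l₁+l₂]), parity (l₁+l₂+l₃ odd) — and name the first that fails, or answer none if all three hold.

m₁+m₂+m₃ = 1 + 0 − 1 = 0  ✓
triangle: |1−1|=0 ≤ l₃=4 ≤ 1+1=2  ✗
parity: l₁+l₂+l₃ = 6 is even

triangle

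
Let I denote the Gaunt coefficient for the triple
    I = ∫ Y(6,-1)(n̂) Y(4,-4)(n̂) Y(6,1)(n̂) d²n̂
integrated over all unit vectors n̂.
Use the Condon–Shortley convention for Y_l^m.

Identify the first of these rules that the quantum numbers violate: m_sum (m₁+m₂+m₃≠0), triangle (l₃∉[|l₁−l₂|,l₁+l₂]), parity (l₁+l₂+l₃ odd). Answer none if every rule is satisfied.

m_sum

azimuthal sum: -1 − 4 + 1 = -4  ✗
2 ≤ 6 ≤ 10 (triangle on l)
L = 6 + 4 + 6 = 16 (even)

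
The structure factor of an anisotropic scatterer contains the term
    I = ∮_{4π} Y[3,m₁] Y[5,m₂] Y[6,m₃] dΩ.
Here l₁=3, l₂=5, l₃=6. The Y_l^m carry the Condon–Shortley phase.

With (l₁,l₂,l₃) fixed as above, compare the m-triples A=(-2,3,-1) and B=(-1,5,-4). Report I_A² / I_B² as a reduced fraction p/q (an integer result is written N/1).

32/27

l's match ⇒ only the (l;m) 3-j factors differ between A and B.
A: triangle coeff Δ(3,5,6) = 1/675675; Σ_t [1,2]: t=1:−1/120960 t=2:+1/17280 = 1/20160; (3j)²=64/3003 [(3 5 6; -2 3 -1)], sign=-1
B: triangle coeff Δ(3,5,6) = 1/675675; Σ_t [2,2]: t=2:+1/322560 = 1/322560; (3j)²=18/1001 [(3 5 6; -1 5 -4)], sign=+1
I_A²/I_B² = (64/3003)/(18/1001) = 32/27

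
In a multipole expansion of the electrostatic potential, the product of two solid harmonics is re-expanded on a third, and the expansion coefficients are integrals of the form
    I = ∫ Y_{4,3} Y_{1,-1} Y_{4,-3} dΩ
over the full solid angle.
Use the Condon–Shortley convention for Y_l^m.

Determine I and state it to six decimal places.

3 − 1 − 3 = -1 ≠ 0: azimuthal integral kills it; I = 0

0.000000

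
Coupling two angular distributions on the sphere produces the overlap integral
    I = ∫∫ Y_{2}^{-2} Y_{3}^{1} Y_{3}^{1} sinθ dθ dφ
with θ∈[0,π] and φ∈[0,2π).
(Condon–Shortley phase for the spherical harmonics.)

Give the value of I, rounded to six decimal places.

0.206013

Rules hold: Σm=0, L=8 even, 1≤3≤5.
N = 5·7·7 = 245
Δ = 2!·2!·4!/9! = 1/3780
Racah Σ t=0..2: t=0:+1/24 t=1:−1/4 t=2:+1/24 = -1/6
⇒ 3j(2 3 3; 0 0 0)² = 4/105, sgn +1
Racah Σ t=2..2: t=2:+1/16 = 1/16
⇒ 3j(2 3 3; -2 1 1)² = 2/35, sgn +1
4πI² = N·(3j₀)²·(3jₘ)² = 8/15
I = +1·√(0.533333/4π) = 0.20601291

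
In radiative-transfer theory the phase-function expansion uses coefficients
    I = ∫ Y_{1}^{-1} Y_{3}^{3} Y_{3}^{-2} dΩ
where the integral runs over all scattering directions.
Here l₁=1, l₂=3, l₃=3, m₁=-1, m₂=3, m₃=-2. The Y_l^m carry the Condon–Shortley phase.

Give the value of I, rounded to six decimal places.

0.000000

Σlᵢ=7 odd — θ-integrand is odd under cosθ→−cosθ; I=0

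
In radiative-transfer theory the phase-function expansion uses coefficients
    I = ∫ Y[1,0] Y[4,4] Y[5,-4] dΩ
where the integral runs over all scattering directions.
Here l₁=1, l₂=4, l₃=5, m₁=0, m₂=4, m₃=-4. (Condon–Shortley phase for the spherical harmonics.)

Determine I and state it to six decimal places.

Checks pass: Σm=0; 10 even; l₃=5∈[3,5].
(2·1+1)(2·4+1)(2·5+1) = 297
Δ: 0! 2! 8! / 11! → 1/495
sum: t=0:+1/576 = 1/576
3j²(1 4 5; 0 0 0) = Δ·Π!·Σ² = 5/99  (sign -1)
sum: t=0:+1/40320 = 1/40320
3j²(1 4 5; 0 4 -4) = Δ·Π!·Σ² = 1/55  (sign -1)
combine: 4πI² = 297·5/99·1/55 = 3/11
take √, sign +1: I = 0.14731920

0.147319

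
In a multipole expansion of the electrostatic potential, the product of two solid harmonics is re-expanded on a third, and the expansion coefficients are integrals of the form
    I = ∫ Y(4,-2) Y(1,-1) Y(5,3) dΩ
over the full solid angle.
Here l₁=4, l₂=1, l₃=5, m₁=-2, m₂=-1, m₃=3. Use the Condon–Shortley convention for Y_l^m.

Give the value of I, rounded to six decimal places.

-0.259847

Rules hold: Σm=0, L=10 even, 3≤5≤5.
N = 9·3·11 = 297
Δ = 0!·8!·2!/11! = 1/495
Racah Σ t=0..0: t=0:+1/576 = 1/576
⇒ 3j(4 1 5; 0 0 0)² = 5/99, sgn -1
Racah Σ t=0..0: t=0:+1/2880 = 1/2880
⇒ 3j(4 1 5; -2 -1 3)² = 28/495, sgn +1
4πI² = N·(3j₀)²·(3jₘ)² = 28/33
I = -1·√(0.848485/4π) = -0.25984664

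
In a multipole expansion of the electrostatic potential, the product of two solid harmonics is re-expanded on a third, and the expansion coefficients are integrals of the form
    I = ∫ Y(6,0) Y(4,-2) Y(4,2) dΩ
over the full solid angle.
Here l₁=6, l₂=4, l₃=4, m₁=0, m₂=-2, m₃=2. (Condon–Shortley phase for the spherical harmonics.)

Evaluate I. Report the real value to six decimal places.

Rules hold: Σm=0, L=14 even, 2≤4≤10.
N = 13·9·9 = 1053
Δ = 6!·6!·2!/15! = 1/1261260
Racah Σ t=2..4: t=2:+1/4608 t=3:−1/1296 t=4:+1/4608 = -7/20736
⇒ 3j(6 4 4; 0 0 0)² = 20/1287, sgn -1
Racah Σ t=0..2: t=0:+1/1036800 t=1:−1/14400 t=2:+1/4608 = 77/518400
⇒ 3j(6 4 4; 0 -2 2)² = 11/585, sgn +1
4πI² = N·(3j₀)²·(3jₘ)² = 4/13
I = -1·√(0.307692/4π) = -0.15647804

-0.156478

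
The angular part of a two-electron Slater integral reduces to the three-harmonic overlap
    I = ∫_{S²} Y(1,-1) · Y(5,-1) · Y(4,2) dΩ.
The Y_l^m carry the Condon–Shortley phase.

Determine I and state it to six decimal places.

Rules hold: Σm=0, L=10 even, 4≤4≤6.
N = 3·11·9 = 297
Δ = 2!·0!·8!/11! = 1/495
Racah Σ t=1..1: t=1:−1/576 = -1/576
⇒ 3j(1 5 4; 0 0 0)² = 5/99, sgn -1
Racah Σ t=2..2: t=2:+1/2880 = 1/2880
⇒ 3j(1 5 4; -1 -1 2)² = 2/165, sgn +1
4πI² = N·(3j₀)²·(3jₘ)² = 2/11
I = -1·√(0.181818/4π) = -0.12028562

-0.120286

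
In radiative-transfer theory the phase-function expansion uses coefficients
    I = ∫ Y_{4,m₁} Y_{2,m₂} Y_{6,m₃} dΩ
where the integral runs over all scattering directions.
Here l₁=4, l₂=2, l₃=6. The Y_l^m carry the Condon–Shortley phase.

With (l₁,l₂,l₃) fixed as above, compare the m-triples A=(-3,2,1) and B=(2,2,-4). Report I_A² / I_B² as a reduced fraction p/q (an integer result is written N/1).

Same 4,2,6: normalisation and zero-m 3j drop out of the ratio.
A: Δ: 0! 8! 4! / 13! → 1/6435; sum: t=0:+1/120960 = 1/120960; 3j²(4 2 6; -3 2 1) = Δ·Π!·Σ² = 1/1287  (sign -1)
B: Δ: 0! 8! 4! / 13! → 1/6435; sum: t=0:+1/34560 = 1/34560; 3j²(4 2 6; 2 2 -4) = Δ·Π!·Σ² = 14/429  (sign +1)
I_A²/I_B² = (1/1287)/(14/429) = 1/42

1/42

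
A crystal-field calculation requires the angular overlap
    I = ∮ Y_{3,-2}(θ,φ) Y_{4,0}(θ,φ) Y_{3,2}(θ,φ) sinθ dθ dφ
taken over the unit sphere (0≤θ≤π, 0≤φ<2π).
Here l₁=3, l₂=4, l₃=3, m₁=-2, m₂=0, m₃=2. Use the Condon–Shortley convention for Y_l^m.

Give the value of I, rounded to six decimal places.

-0.179515

Checks pass: Σm=0; 10 even; l₃=3∈[1,7].
(2·3+1)(2·4+1)(2·3+1) = 441
Δ: 4! 2! 4! / 11! → 1/34650
sum: t=1:−1/72 t=2:+1/16 t=3:−1/72 = 5/144
3j²(3 4 3; 0 0 0) = Δ·Π!·Σ² = 2/77  (sign -1)
sum: t=3:−1/72 t=4:+1/576 = -7/576
3j²(3 4 3; -2 0 2) = Δ·Π!·Σ² = 7/198  (sign +1)
combine: 4πI² = 441·2/77·7/198 = 49/121
take √, sign -1: I = -0.17951487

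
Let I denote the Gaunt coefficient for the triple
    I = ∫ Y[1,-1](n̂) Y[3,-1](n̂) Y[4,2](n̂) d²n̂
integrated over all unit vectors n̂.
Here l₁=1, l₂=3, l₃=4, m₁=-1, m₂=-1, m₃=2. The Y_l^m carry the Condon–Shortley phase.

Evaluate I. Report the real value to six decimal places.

0.238414

Rules hold: Σm=0, L=8 even, 2≤4≤4.
N = 3·7·9 = 189
Δ = 0!·2!·6!/9! = 1/252
Racah Σ t=0..0: t=0:+1/36 = 1/36
⇒ 3j(1 3 4; 0 0 0)² = 4/63, sgn +1
Racah Σ t=0..0: t=0:+1/96 = 1/96
⇒ 3j(1 3 4; -1 -1 2)² = 5/84, sgn +1
4πI² = N·(3j₀)²·(3jₘ)² = 5/7
I = +1·√(0.714286/4π) = 0.23841361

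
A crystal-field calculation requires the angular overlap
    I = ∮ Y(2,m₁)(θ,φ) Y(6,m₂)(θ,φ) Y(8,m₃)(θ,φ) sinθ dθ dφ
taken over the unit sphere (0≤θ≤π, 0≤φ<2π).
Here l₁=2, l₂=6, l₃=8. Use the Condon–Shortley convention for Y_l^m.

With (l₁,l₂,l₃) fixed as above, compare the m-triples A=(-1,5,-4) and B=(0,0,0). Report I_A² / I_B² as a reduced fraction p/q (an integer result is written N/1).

3/49

Same 2,6,8: normalisation and zero-m 3j drop out of the ratio.
A: Δ: 0! 4! 12! / 17! → 1/30940; sum: t=0:+1/239500800 = 1/239500800; 3j²(2 6 8; -1 5 -4) = Δ·Π!·Σ² = 12/7735  (sign +1)
B: Δ: 0! 4! 12! / 17! → 1/30940; sum: t=0:+1/2073600 = 1/2073600; 3j²(2 6 8; 0 0 0) = Δ·Π!·Σ² = 28/1105  (sign +1)
I_A²/I_B² = (12/7735)/(28/1105) = 3/49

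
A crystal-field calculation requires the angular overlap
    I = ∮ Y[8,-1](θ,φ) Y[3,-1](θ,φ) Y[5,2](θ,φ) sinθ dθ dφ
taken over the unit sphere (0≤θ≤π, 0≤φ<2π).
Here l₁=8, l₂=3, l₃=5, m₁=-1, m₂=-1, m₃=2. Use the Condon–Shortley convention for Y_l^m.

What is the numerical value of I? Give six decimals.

Checks pass: Σm=0; 16 even; l₃=5∈[5,11].
(2·8+1)(2·3+1)(2·5+1) = 1309
Δ: 6! 10! 0! / 17! → 1/136136
sum: t=3:−1/518400 = -1/518400
3j²(8 3 5; 0 0 0) = Δ·Π!·Σ² = 56/2431  (sign +1)
sum: t=2:+1/1451520 = 1/1451520
3j²(8 3 5; -1 -1 2) = Δ·Π!·Σ² = 45/4862  (sign -1)
combine: 4πI² = 1309·56/2431·45/4862 = 8820/31603
take √, sign -1: I = -0.14902708

-0.149027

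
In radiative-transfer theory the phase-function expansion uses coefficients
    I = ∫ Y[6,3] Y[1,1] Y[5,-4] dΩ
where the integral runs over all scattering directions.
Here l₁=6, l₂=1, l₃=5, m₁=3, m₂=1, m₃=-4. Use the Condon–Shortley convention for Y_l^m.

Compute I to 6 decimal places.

-0.070770

m-sum 0 ✓  L=12 even ✓  5≤5≤7 ✓
Π(2lᵢ+1) = 13×3×11 = 429
triangle coeff Δ(6,1,5) = 1/858
Σ_t [1,1]: t=1:−1/14400 = -1/14400
(3j)²=6/143 [(6 1 5; 0 0 0)], sign=+1
Σ_t [2,2]: t=2:+1/725760 = 1/725760
(3j)²=1/286 [(6 1 5; 3 1 -4)], sign=-1
⇒ 4πI² = 9/143
I = (-1)√(9/143/(4π)) = -0.07076985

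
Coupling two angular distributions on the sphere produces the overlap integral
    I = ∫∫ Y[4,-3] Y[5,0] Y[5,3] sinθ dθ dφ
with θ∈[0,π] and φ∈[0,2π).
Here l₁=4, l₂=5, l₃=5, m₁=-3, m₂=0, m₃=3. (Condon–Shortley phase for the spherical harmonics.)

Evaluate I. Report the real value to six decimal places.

0.130198

m-sum 0 ✓  L=14 even ✓  1≤5≤9 ✓
Π(2lᵢ+1) = 9×11×11 = 1089
triangle coeff Δ(4,5,5) = 1/3153150
Σ_t [0,4]: t=0:+1/69120 t=1:−1/1728 t=2:+1/576 t=3:−1/1728 t=4:+1/69120 = 7/11520
(3j)²=2/143 [(4 5 5; 0 0 0)], sign=-1
Σ_t [3,4]: t=3:−1/6912 t=4:+1/17280 = -1/11520
(3j)²=2/143 [(4 5 5; -3 0 3)], sign=-1
⇒ 4πI² = 36/169
I = (+1)√(36/169/(4π)) = 0.13019760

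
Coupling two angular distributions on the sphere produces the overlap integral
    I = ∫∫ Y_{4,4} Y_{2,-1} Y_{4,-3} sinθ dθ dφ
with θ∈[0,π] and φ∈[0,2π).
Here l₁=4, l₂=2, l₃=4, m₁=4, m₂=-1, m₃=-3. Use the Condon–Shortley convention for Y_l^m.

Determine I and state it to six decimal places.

Rules hold: Σm=0, L=10 even, 2≤4≤6.
N = 9·5·9 = 405
Δ = 2!·6!·2!/11! = 1/13860
Racah Σ t=0..2: t=0:+1/192 t=1:−1/36 t=2:+1/192 = -5/288
⇒ 3j(4 2 4; 0 0 0)² = 20/693, sgn -1
Racah Σ t=0..0: t=0:+1/1440 = 1/1440
⇒ 3j(4 2 4; 4 -1 -3)² = 7/165, sgn -1
4πI² = N·(3j₀)²·(3jₘ)² = 60/121
I = +1·√(0.495868/4π) = 0.19864517

0.198645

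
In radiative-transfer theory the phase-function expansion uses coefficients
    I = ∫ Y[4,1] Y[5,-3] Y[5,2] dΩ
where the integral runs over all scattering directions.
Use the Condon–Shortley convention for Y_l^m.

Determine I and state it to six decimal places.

-0.118854

Checks pass: Σm=0; 14 even; l₃=5∈[1,9].
(2·4+1)(2·5+1)(2·5+1) = 1089
Δ: 4! 4! 6! / 15! → 1/3153150
sum: t=0:+1/69120 t=1:−1/1728 t=2:+1/576 t=3:−1/1728 t=4:+1/69120 = 7/11520
3j²(4 5 5; 0 0 0) = Δ·Π!·Σ² = 2/143  (sign -1)
sum: t=0:+1/6912 t=1:−1/2880 t=2:+1/17280 = -1/6912
3j²(4 5 5; 1 -3 2) = Δ·Π!·Σ² = 5/429  (sign +1)
combine: 4πI² = 1089·2/143·5/429 = 30/169
take √, sign -1: I = -0.11885360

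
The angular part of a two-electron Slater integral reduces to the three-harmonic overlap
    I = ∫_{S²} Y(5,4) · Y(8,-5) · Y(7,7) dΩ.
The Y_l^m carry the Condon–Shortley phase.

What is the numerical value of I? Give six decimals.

0.000000

m-sum = 4 − 5 + 7 = 6 ≠ 0 ⇒ I = 0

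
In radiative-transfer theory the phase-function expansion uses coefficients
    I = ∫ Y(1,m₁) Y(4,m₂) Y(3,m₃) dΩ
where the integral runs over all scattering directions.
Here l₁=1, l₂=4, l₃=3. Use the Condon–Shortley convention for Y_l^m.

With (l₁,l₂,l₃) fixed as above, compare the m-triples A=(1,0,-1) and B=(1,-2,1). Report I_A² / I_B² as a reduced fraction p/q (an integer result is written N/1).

2/5

Same 1,4,3: normalisation and zero-m 3j drop out of the ratio.
A: Δ: 2! 0! 6! / 9! → 1/252; sum: t=0:+1/96 = 1/96; 3j²(1 4 3; 1 0 -1) = Δ·Π!·Σ² = 1/42  (sign +1)
B: Δ: 2! 0! 6! / 9! → 1/252; sum: t=0:+1/96 = 1/96; 3j²(1 4 3; 1 -2 1) = Δ·Π!·Σ² = 5/84  (sign +1)
I_A²/I_B² = (1/42)/(5/84) = 2/5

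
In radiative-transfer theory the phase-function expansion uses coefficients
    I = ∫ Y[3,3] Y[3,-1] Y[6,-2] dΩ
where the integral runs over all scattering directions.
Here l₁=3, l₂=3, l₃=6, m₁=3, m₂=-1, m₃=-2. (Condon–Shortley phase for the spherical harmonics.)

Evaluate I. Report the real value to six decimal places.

0.062728

m-sum 0 ✓  L=12 even ✓  0≤6≤6 ✓
Π(2lᵢ+1) = 7×7×13 = 637
triangle coeff Δ(3,3,6) = 1/12012
Σ_t [0,0]: t=0:+1/1296 = 1/1296
(3j)²=100/3003 [(3 3 6; 0 0 0)], sign=+1
Σ_t [0,0]: t=0:+1/34560 = 1/34560
(3j)²=1/429 [(3 3 6; 3 -1 -2)], sign=+1
⇒ 4πI² = 700/14157
I = (+1)√(700/14157/(4π)) = 0.06272757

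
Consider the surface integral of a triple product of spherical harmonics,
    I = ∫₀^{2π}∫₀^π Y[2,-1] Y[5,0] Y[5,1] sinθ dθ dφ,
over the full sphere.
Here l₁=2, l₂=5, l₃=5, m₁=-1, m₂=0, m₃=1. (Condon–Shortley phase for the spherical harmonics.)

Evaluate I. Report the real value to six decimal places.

m-sum 0 ✓  L=12 even ✓  3≤5≤7 ✓
Π(2lᵢ+1) = 5×11×11 = 605
triangle coeff Δ(2,5,5) = 1/38610
Σ_t [0,2]: t=0:+1/2880 t=1:−1/576 t=2:+1/2880 = -1/960
(3j)²=10/429 [(2 5 5; 0 0 0)], sign=+1
Σ_t [1,2]: t=1:−1/1152 t=2:+1/1440 = -1/5760
(3j)²=1/858 [(2 5 5; -1 0 1)], sign=-1
⇒ 4πI² = 25/1521
I = (-1)√(25/1521/(4π)) = -0.03616600

-0.036166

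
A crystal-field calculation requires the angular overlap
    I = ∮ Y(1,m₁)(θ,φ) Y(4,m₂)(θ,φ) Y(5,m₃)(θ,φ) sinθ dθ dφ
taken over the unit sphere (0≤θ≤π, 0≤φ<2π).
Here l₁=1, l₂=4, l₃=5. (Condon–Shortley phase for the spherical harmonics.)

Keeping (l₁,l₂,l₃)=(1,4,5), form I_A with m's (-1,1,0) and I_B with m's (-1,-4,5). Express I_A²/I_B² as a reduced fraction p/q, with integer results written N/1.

Shared (l₁,l₂,l₃)=(1,4,5): N and (l;000)² cancel in I_A²/I_B².
A: Δ = 0!·2!·8!/11! = 1/495; Racah Σ t=0..0: t=0:+1/1440 = 1/1440; ⇒ 3j(1 4 5; -1 1 0)² = 2/99, sgn -1
B: Δ = 0!·2!·8!/11! = 1/495; Racah Σ t=0..0: t=0:+1/80640 = 1/80640; ⇒ 3j(1 4 5; -1 -4 5)² = 1/11, sgn +1
I_A²/I_B² = (2/99)/(1/11) = 2/9

2/9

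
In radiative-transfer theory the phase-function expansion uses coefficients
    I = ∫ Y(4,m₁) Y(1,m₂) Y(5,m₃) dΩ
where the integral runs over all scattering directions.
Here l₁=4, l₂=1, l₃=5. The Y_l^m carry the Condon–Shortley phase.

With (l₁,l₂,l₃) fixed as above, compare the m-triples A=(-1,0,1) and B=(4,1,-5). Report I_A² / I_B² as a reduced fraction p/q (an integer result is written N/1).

l's match ⇒ only the (l;m) 3-j factors differ between A and B.
A: triangle coeff Δ(4,1,5) = 1/495; Σ_t [0,0]: t=0:+1/720 = 1/720; (3j)²=8/165 [(4 1 5; -1 0 1)], sign=+1
B: triangle coeff Δ(4,1,5) = 1/495; Σ_t [0,0]: t=0:+1/80640 = 1/80640; (3j)²=1/11 [(4 1 5; 4 1 -5)], sign=+1
I_A²/I_B² = (8/165)/(1/11) = 8/15

8/15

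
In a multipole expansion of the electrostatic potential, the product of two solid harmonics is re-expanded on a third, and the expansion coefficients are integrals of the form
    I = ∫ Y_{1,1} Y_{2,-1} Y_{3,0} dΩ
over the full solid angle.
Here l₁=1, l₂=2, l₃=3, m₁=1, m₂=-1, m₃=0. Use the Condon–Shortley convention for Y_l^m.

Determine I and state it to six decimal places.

0.143048

m-sum 0 ✓  L=6 even ✓  1≤3≤3 ✓
Π(2lᵢ+1) = 3×5×7 = 105
triangle coeff Δ(1,2,3) = 1/105
Σ_t [0,0]: t=0:+1/4 = 1/4
(3j)²=3/35 [(1 2 3; 0 0 0)], sign=-1
Σ_t [0,0]: t=0:+1/12 = 1/12
(3j)²=1/35 [(1 2 3; 1 -1 0)], sign=-1
⇒ 4πI² = 9/35
I = (+1)√(9/35/(4π)) = 0.14304817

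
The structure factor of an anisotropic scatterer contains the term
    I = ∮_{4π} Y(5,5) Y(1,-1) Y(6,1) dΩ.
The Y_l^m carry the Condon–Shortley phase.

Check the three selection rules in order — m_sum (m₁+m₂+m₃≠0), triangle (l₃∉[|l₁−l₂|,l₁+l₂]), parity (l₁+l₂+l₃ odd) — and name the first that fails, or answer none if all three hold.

azimuthal sum: 5 − 1 + 1 = 5  ✗
4 ≤ 6 ≤ 6 (triangle on l)
L = 5 + 1 + 6 = 12 (even)

m_sum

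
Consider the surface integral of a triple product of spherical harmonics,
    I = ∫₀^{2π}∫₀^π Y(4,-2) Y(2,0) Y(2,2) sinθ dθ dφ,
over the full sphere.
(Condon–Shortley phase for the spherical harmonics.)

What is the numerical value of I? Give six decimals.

0.156078

Checks pass: Σm=0; 8 even; l₃=2∈[2,6].
(2·4+1)(2·2+1)(2·2+1) = 225
Δ: 4! 4! 0! / 9! → 1/630
sum: t=2:+1/16 = 1/16
3j²(4 2 2; 0 0 0) = Δ·Π!·Σ² = 2/35  (sign +1)
sum: t=2:+1/96 = 1/96
3j²(4 2 2; -2 0 2) = Δ·Π!·Σ² = 1/42  (sign +1)
combine: 4πI² = 225·2/35·1/42 = 15/49
take √, sign +1: I = 0.15607835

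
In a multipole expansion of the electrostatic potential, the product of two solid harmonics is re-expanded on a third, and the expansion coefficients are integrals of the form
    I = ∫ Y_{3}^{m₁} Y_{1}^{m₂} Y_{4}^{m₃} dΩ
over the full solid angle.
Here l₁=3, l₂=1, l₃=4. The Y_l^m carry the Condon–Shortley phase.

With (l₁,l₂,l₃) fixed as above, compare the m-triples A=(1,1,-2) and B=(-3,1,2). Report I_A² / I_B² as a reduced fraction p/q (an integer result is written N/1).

Same 3,1,4: normalisation and zero-m 3j drop out of the ratio.
A: Δ: 0! 6! 2! / 9! → 1/252; sum: t=0:+1/96 = 1/96; 3j²(3 1 4; 1 1 -2) = Δ·Π!·Σ² = 5/84  (sign +1)
B: Δ: 0! 6! 2! / 9! → 1/252; sum: t=0:+1/1440 = 1/1440; 3j²(3 1 4; -3 1 2) = Δ·Π!·Σ² = 1/252  (sign +1)
I_A²/I_B² = (5/84)/(1/252) = 15/1

15/1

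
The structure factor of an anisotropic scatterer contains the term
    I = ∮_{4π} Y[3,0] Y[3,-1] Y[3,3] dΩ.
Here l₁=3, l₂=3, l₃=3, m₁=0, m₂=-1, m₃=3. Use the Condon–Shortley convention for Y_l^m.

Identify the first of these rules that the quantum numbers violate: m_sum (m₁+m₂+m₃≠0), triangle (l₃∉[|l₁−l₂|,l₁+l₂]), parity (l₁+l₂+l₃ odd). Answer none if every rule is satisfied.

m₁+m₂+m₃ = 0 − 1 + 3 = 2  ✗
triangle: |3−3|=0 ≤ l₃=3 ≤ 3+3=6
parity: l₁+l₂+l₃ = 9 is odd

m_sum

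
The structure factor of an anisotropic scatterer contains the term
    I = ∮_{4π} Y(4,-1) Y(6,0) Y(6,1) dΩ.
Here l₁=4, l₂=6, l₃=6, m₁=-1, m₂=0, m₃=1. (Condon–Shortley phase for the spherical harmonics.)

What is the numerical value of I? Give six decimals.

Rules hold: Σm=0, L=16 even, 2≤6≤10.
N = 9·13·13 = 1521
Δ = 4!·4!·8!/17! = 1/15315300
Racah Σ t=0..4: t=0:+1/829440 t=1:−1/25920 t=2:+1/9216 t=3:−1/25920 t=4:+1/829440 = 7/207360
⇒ 3j(4 6 6; 0 0 0)² = 28/2431, sgn +1
Racah Σ t=1..4: t=1:−1/103680 t=2:+1/13824 t=3:−1/17280 t=4:+1/207360 = 1/103680
⇒ 3j(4 6 6; -1 0 1)² = 10/7293, sgn -1
4πI² = N·(3j₀)²·(3jₘ)² = 840/34969
I = -1·√(0.0240213/4π) = -0.04372130

-0.043721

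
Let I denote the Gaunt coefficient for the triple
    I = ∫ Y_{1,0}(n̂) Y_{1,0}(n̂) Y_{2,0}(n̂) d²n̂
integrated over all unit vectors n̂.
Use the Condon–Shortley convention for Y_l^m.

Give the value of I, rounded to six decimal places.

0.252313

m-sum 0 ✓  L=4 even ✓  0≤2≤2 ✓
Π(2lᵢ+1) = 3×3×5 = 45
triangle coeff Δ(1,1,2) = 1/30
Σ_t [0,0]: t=0:+1/1 = 1/1
(3j)²=2/15 [(1 1 2; 0 0 0)], sign=+1
(m-triple is (0,0,0) — same symbol as above.)
⇒ 4πI² = 4/5
I = (+1)√(4/5/(4π)) = 0.25231325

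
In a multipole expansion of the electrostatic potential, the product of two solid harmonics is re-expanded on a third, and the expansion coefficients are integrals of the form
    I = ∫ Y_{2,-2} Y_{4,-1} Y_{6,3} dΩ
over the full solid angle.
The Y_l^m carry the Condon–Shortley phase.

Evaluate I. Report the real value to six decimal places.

-0.178526

m-sum 0 ✓  L=12 even ✓  2≤6≤6 ✓
Π(2lᵢ+1) = 5×9×13 = 585
triangle coeff Δ(2,4,6) = 1/6435
Σ_t [0,0]: t=0:+1/2304 = 1/2304
(3j)²=5/143 [(2 4 6; 0 0 0)], sign=+1
Σ_t [0,0]: t=0:+1/17280 = 1/17280
(3j)²=14/715 [(2 4 6; -2 -1 3)], sign=-1
⇒ 4πI² = 630/1573
I = (-1)√(630/1573/(4π)) = -0.17852580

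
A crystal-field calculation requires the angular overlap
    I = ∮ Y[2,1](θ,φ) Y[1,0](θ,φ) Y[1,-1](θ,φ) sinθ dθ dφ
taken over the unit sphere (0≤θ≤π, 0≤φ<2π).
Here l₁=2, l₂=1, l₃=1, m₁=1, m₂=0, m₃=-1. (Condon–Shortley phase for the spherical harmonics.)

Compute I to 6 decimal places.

m-sum 0 ✓  L=4 even ✓  1≤1≤3 ✓
Π(2lᵢ+1) = 5×3×3 = 45
triangle coeff Δ(2,1,1) = 1/30
Σ_t [1,1]: t=1:−1/1 = -1/1
(3j)²=2/15 [(2 1 1; 0 0 0)], sign=+1
Σ_t [1,1]: t=1:−1/2 = -1/2
(3j)²=1/10 [(2 1 1; 1 0 -1)], sign=-1
⇒ 4πI² = 3/5
I = (-1)√(3/5/(4π)) = -0.21850969

-0.218510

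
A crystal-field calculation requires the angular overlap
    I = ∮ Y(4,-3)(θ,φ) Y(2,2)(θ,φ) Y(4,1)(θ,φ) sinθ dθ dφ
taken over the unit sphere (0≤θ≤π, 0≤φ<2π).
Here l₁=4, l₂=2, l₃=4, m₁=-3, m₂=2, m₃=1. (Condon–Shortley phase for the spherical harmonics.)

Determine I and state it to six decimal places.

0.159270

Checks pass: Σm=0; 10 even; l₃=4∈[2,6].
(2·4+1)(2·2+1)(2·4+1) = 405
Δ: 2! 6! 2! / 11! → 1/13860
sum: t=0:+1/192 t=1:−1/36 t=2:+1/192 = -5/288
3j²(4 2 4; 0 0 0) = Δ·Π!·Σ² = 20/693  (sign -1)
sum: t=2:+1/480 = 1/480
3j²(4 2 4; -3 2 1) = Δ·Π!·Σ² = 3/110  (sign -1)
combine: 4πI² = 405·20/693·3/110 = 270/847
take √, sign +1: I = 0.15927046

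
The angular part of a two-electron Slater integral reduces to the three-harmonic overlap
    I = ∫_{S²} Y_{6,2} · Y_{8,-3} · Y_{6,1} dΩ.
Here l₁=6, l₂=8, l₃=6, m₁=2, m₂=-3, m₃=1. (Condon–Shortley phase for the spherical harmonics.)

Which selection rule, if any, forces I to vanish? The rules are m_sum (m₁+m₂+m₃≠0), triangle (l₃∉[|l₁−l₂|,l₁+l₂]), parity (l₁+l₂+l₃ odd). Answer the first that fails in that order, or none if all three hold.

Σmᵢ = 0  ✓
l₃∈[|l₁−l₂|,l₁+l₂]=[2,14], have l₃=6  ✓
Σlᵢ = 20 ⇒ even  ✓

none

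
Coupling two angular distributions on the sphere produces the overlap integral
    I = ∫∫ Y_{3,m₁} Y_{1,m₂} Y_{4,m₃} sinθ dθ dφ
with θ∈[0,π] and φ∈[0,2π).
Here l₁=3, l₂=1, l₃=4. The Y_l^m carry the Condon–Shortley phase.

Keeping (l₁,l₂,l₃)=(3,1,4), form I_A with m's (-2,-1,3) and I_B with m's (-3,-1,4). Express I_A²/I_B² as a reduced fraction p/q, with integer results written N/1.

Same 3,1,4: normalisation and zero-m 3j drop out of the ratio.
A: Δ: 0! 6! 2! / 9! → 1/252; sum: t=0:+1/240 = 1/240; 3j²(3 1 4; -2 -1 3) = Δ·Π!·Σ² = 1/12  (sign -1)
B: Δ: 0! 6! 2! / 9! → 1/252; sum: t=0:+1/1440 = 1/1440; 3j²(3 1 4; -3 -1 4) = Δ·Π!·Σ² = 1/9  (sign +1)
I_A²/I_B² = (1/12)/(1/9) = 3/4

3/4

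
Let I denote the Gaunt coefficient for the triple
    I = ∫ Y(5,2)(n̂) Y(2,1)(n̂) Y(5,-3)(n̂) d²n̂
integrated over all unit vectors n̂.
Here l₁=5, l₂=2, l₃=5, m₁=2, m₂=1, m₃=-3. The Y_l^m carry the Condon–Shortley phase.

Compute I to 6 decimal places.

Checks pass: Σm=0; 12 even; l₃=5∈[3,7].
(2·5+1)(2·2+1)(2·5+1) = 605
Δ: 2! 8! 2! / 13! → 1/38610
sum: t=0:+1/2880 t=1:−1/576 t=2:+1/2880 = -1/960
3j²(5 2 5; 0 0 0) = Δ·Π!·Σ² = 10/429  (sign +1)
sum: t=1:−1/2880 t=2:+1/10080 = -1/4032
3j²(5 2 5; 2 1 -3) = Δ·Π!·Σ² = 10/429  (sign -1)
combine: 4πI² = 605·10/429·10/429 = 500/1521
take √, sign -1: I = -0.16173926

-0.161739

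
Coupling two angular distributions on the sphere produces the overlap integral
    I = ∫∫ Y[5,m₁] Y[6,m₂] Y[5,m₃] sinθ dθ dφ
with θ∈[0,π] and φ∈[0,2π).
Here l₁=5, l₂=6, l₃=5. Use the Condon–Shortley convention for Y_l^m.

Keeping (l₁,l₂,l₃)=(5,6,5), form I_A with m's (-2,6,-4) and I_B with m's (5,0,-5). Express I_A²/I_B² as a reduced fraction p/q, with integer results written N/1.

Same 5,6,5: normalisation and zero-m 3j drop out of the ratio.
A: Δ: 6! 4! 6! / 17! → 1/28588560; sum: t=6:+1/3110400 = 1/3110400; 3j²(5 6 5; -2 6 -4) = Δ·Π!·Σ² = 21/1105  (sign -1)
B: Δ: 6! 4! 6! / 17! → 1/28588560; sum: t=0:+1/12441600 = 1/12441600; 3j²(5 6 5; 5 0 -5) = Δ·Π!·Σ² = 15/9724  (sign +1)
I_A²/I_B² = (21/1105)/(15/9724) = 308/25

308/25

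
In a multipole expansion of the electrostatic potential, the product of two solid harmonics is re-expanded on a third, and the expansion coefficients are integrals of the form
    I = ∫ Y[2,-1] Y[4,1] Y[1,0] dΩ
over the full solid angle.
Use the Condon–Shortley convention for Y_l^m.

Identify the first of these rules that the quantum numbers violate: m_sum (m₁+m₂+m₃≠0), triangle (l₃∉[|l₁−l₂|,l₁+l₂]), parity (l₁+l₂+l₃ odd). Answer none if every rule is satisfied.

triangle

m₁+m₂+m₃ = -1 + 1 + 0 = 0  ✓
triangle: |2−4|=2 ≤ l₃=1 ≤ 2+4=6  ✗
parity: l₁+l₂+l₃ = 7 is odd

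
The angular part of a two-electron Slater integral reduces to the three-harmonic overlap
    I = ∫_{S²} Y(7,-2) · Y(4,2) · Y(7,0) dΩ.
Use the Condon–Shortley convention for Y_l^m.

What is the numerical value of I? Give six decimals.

m-sum 0 ✓  L=18 even ✓  3≤7≤11 ✓
Π(2lᵢ+1) = 15×9×15 = 2025
triangle coeff Δ(7,4,7) = 1/58198140
Σ_t [0,4]: t=0:+1/17418240 t=1:−1/622080 t=2:+1/230400 t=3:−1/622080 t=4:+1/17418240 = 1/806400
(3j)²=2268/230945 [(7 4 7; 0 0 0)], sign=-1
Σ_t [2,4]: t=2:+1/2903040 t=3:−1/622080 t=4:+1/1382400 = -47/87091200
(3j)²=2209/277134 [(7 4 7; -2 2 0)], sign=+1
⇒ 4πI² = 338175810/2133423721
I = (-1)√(338175810/2133423721/(4π)) = -0.11231242

-0.112312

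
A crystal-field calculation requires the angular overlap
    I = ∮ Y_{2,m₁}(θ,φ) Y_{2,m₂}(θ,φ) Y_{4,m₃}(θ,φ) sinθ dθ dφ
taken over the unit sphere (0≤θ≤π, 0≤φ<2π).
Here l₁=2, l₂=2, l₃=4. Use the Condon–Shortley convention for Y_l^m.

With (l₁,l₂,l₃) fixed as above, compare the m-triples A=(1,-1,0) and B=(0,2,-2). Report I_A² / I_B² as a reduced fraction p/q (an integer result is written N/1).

l's match ⇒ only the (l;m) 3-j factors differ between A and B.
A: triangle coeff Δ(2,2,4) = 1/630; Σ_t [0,0]: t=0:+1/36 = 1/36; (3j)²=8/315 [(2 2 4; 1 -1 0)], sign=+1
B: triangle coeff Δ(2,2,4) = 1/630; Σ_t [0,0]: t=0:+1/96 = 1/96; (3j)²=1/42 [(2 2 4; 0 2 -2)], sign=+1
I_A²/I_B² = (8/315)/(1/42) = 16/15

16/15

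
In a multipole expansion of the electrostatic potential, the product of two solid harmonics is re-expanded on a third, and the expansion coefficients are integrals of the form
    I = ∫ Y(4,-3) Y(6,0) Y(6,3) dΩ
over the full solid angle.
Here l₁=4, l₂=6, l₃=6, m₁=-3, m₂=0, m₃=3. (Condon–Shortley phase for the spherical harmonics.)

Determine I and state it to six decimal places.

0.109740

Checks pass: Σm=0; 16 even; l₃=6∈[2,10].
(2·4+1)(2·6+1)(2·6+1) = 1521
Δ: 4! 4! 8! / 17! → 1/15315300
sum: t=0:+1/829440 t=1:−1/25920 t=2:+1/9216 t=3:−1/25920 t=4:+1/829440 = 7/207360
3j²(4 6 6; 0 0 0) = Δ·Π!·Σ² = 28/2431  (sign +1)
sum: t=3:−1/103680 t=4:+1/207360 = -1/207360
3j²(4 6 6; -3 0 3) = Δ·Π!·Σ² = 21/2431  (sign +1)
combine: 4πI² = 1521·28/2431·21/2431 = 5292/34969
take √, sign +1: I = 0.10973960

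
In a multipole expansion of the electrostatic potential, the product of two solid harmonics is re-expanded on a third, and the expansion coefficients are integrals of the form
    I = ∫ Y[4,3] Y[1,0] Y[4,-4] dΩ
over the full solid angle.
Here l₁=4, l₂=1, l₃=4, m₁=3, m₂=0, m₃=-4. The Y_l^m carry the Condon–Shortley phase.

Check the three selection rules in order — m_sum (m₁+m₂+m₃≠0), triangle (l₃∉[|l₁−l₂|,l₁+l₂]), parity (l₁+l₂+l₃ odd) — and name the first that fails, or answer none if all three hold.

m_sum

Σmᵢ = -1  ✗
l₃∈[|l₁−l₂|,l₁+l₂]=[3,5], have l₃=4
Σlᵢ = 9 ⇒ odd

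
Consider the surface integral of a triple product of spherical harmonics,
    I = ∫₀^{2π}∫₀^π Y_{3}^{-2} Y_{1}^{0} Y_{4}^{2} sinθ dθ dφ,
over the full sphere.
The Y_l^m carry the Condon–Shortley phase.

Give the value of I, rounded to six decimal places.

Rules hold: Σm=0, L=8 even, 2≤4≤4.
N = 7·3·9 = 189
Δ = 0!·6!·2!/9! = 1/252
Racah Σ t=0..0: t=0:+1/36 = 1/36
⇒ 3j(3 1 4; 0 0 0)² = 4/63, sgn +1
Racah Σ t=0..0: t=0:+1/120 = 1/120
⇒ 3j(3 1 4; -2 0 2)² = 1/21, sgn +1
4πI² = N·(3j₀)²·(3jₘ)² = 4/7
I = +1·√(0.571429/4π) = 0.21324362

0.213244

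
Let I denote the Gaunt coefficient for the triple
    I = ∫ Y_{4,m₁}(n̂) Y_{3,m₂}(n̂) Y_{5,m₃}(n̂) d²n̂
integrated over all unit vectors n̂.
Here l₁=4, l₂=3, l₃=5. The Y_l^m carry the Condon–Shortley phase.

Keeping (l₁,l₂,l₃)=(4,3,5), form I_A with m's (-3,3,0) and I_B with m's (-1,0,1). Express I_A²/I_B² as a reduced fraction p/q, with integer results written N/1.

525/722

l's match ⇒ only the (l;m) 3-j factors differ between A and B.
A: triangle coeff Δ(4,3,5) = 1/180180; Σ_t [2,2]: t=2:+1/5760 = 1/5760; (3j)²=5/572 [(4 3 5; -3 3 0)], sign=-1
B: triangle coeff Δ(4,3,5) = 1/180180; Σ_t [0,2]: t=0:+1/1440 t=1:−1/192 t=2:+1/432 = -19/8640; (3j)²=361/30030 [(4 3 5; -1 0 1)], sign=-1
I_A²/I_B² = (5/572)/(361/30030) = 525/722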